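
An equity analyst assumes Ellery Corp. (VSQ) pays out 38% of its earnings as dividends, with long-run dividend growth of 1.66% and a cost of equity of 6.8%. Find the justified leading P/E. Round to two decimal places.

Justified leading P/E = b/(r−g) = 0.38/(0.068−0.0166) = 7.3930

7.39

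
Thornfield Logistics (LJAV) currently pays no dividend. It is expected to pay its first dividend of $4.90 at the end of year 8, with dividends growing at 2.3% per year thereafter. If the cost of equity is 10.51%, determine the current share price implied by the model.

$29.65

Deferred-dividend DDM. At t=7 the remaining stream is a growing perpetuity with first payment D_8 = 4.90.
V_7 = D_8/(r−g) = 4.90/(0.1051−0.023) = 59.6833
P₀ = V_7/(1+r)^7 = 59.6833/(1+0.1051)^7 = 29.6512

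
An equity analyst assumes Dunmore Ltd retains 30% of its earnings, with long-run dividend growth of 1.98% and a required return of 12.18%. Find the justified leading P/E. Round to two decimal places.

Payout ratio b = 1 − 0.30 = 0.70.
Justified leading P/E = b/(r−g) = 0.70/(0.1218−0.0198) = 6.8627

6.86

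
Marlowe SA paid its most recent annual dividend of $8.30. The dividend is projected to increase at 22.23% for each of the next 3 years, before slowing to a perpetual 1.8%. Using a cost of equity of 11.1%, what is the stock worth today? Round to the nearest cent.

$151.22

Two-stage DDM. Project D₁…D_3 at 0.2223, terminal growth 0.018, discount at r = 0.111.
D_1 = 10.1451
D_2 = 12.4003
D_3 = 15.1569
Terminal value at t=3: TV = D_4/(r−g) = 15.4298/(0.111−0.018) = 165.9114
P₀ = 10.1451/(1+0.111)^1 + 12.4003/(1+0.111)^2 + 15.1569/(1+0.111)^3 + 165.9114/(1+0.111)^3 = 151.2162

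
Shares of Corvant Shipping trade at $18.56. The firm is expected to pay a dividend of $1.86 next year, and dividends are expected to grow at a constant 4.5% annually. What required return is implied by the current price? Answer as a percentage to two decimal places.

Rearranging the constant-growth DDM: r = D₁/P₀ + g.
r = 1.8600 / 18.56 + 0.045 = 0.10022 + 0.045 = 0.14522

14.52%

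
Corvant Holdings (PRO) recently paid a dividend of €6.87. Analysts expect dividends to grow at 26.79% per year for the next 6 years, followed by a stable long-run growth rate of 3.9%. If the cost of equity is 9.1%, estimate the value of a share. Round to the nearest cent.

Two-stage DDM. Project D₁…D_6 at 0.2679, terminal growth 0.039, discount at r = 0.091.
D_1 = 8.7105
D_2 = 11.0440
D_3 = 14.0027
D_4 = 17.7540
D_5 = 22.5103
D_6 = 28.5408
Terminal value at t=6: TV = D_7/(r−g) = 29.6539/(0.091−0.039) = 570.2679
P₀ = 8.7105/(1+0.091)^1 + 11.0440/(1+0.091)^2 + 14.0027/(1+0.091)^3 + 17.7540/(1+0.091)^4 + 22.5103/(1+0.091)^5 + 28.5408/(1+0.091)^6 + 570.2679/(1+0.091)^6 = 410.2309

€410.23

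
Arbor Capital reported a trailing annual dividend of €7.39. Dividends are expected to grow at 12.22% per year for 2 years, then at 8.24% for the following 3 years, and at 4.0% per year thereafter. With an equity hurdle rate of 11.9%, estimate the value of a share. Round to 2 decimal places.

€124.27

Three-stage DDM. Project D₁…D_5; terminal Gordon value at t=5 with g = 0.04; discount at r = 0.119.
D_1 = 8.2931
D_2 = 9.3065
D_3 = 10.0733
D_4 = 10.9034
D_5 = 11.8018
TV_5 = 12.2739/(0.119−0.04) = 155.3655
P₀ = Σ Dₜ/(1+r)ᵗ + TV_5/(1+r)^5 = 124.2666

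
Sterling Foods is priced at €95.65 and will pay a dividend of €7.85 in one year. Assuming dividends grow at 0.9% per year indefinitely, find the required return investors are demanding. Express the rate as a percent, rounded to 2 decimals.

9.11%

Rearranging the constant-growth DDM: r = D₁/P₀ + g.
r = 7.8500 / 95.65 + 0.009 = 0.08207 + 0.009 = 0.09107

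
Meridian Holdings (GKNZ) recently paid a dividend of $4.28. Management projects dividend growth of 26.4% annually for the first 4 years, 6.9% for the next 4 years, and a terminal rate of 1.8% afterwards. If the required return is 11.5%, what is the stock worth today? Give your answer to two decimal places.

$111.81

Three-stage DDM. Project D₁…D_8; terminal Gordon value at t=8 with g = 0.018; discount at r = 0.115.
D_1 = 5.4099
D_2 = 6.8381
D_3 = 8.6434
D_4 = 10.9253
D_5 = 11.6791
D_6 = 12.4850
D_7 = 13.3464
D_8 = 14.2673
TV_8 = 14.5241/(0.115−0.018) = 149.7335
P₀ = Σ Dₜ/(1+r)ᵗ + TV_8/(1+r)^8 = 111.8109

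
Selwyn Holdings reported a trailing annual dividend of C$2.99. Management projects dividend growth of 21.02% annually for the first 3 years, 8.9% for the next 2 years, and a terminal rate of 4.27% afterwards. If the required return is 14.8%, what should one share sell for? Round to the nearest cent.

Three-stage DDM. Project D₁…D_5; terminal Gordon value at t=5 with g = 0.0427; discount at r = 0.148.
D_1 = 3.6185
D_2 = 4.3791
D_3 = 5.2996
D_4 = 5.7713
D_5 = 6.2849
TV_5 = 6.5533/(0.148−0.0427) = 62.2342
P₀ = Σ Dₜ/(1+r)ᵗ + TV_5/(1+r)^5 = 47.6643

C$47.66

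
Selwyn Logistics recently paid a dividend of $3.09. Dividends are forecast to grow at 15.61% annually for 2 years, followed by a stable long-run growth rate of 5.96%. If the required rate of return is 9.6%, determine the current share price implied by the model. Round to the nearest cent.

$106.78

Two-stage DDM. Project D₁…D_2 at 0.1561, terminal growth 0.0596, discount at r = 0.096.
D_1 = 3.5723
D_2 = 4.1300
Terminal value at t=2: TV = D_3/(r−g) = 4.3761/(0.096−0.0596) = 120.2236
P₀ = 3.5723/(1+0.096)^1 + 4.1300/(1+0.096)^2 + 120.2236/(1+0.096)^2 = 106.7826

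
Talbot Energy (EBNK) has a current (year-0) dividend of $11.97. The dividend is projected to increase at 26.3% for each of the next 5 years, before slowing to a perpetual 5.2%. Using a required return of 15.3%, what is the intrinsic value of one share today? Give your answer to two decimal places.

$275.95

Two-stage DDM. Project D₁…D_5 at 0.263, terminal growth 0.052, discount at r = 0.153.
D_1 = 15.1181
D_2 = 19.0942
D_3 = 24.1159
D_4 = 30.4584
D_5 = 38.4690
Terminal value at t=5: TV = D_6/(r−g) = 40.4694/(0.153−0.052) = 400.6870
P₀ = 15.1181/(1+0.153)^1 + 19.0942/(1+0.153)^2 + 24.1159/(1+0.153)^3 + 30.4584/(1+0.153)^4 + 38.4690/(1+0.153)^5 + 400.6870/(1+0.153)^5 = 275.9546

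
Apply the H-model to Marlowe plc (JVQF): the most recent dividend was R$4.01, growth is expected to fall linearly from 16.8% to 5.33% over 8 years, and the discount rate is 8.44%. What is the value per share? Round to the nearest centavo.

H-model: P₀ = D₀[(1+g_L) + H(g_S−g_L)]/(r−g_L), with H = 8/2 = 4.
P₀ = 4.01 × [(1+0.0533) + 4×(0.168−0.0533)] / (0.0844−0.0533)
   = 4.01 × 1.5121 / 0.0311 = 194.9685

R$194.97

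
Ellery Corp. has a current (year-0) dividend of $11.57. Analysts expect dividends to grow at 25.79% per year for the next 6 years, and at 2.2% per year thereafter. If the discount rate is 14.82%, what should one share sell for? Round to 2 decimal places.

$258.70

Two-stage DDM. Project D₁…D_6 at 0.2579, terminal growth 0.022, discount at r = 0.1482.
D_1 = 14.5539
D_2 = 18.3074
D_3 = 23.0288
D_4 = 28.9680
D_5 = 36.4388
D_6 = 45.8364
Terminal value at t=6: TV = D_7/(r−g) = 46.8448/(0.1482−0.022) = 371.1946
P₀ = 14.5539/(1+0.1482)^1 + 18.3074/(1+0.1482)^2 + 23.0288/(1+0.1482)^3 + 28.9680/(1+0.1482)^4 + 36.4388/(1+0.1482)^5 + 45.8364/(1+0.1482)^6 + 371.1946/(1+0.1482)^6 = 258.6971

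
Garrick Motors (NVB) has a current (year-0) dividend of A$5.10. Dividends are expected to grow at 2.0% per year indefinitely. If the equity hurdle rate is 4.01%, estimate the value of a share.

A$258.81

Gordon growth model: P₀ = D₁/(r − g). D₁ = 5.10 × (1 + 0.02) = 5.2020.
P₀ = 5.2020 / (0.0401 − 0.02) = 5.2020 / 0.0201 = 258.8060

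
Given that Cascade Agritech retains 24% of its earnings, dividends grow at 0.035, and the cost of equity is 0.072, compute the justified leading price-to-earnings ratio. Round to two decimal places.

Payout ratio b = 1 − 0.24 = 0.76.
Justified leading P/E = b/(r−g) = 0.76/(0.072−0.035) = 20.5405

20.54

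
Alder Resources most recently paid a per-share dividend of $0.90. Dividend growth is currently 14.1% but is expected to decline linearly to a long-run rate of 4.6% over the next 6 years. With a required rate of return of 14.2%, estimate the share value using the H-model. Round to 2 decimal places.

H-model: P₀ = D₀[(1+g_L) + H(g_S−g_L)]/(r−g_L), with H = 6/2 = 3.
P₀ = 0.90 × [(1+0.046) + 3×(0.141−0.046)] / (0.142−0.046)
   = 0.90 × 1.3310 / 0.096 = 12.4781

$12.48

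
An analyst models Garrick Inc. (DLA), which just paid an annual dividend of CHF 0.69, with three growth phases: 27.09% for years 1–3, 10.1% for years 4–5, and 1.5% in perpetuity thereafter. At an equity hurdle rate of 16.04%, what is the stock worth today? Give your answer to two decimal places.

Three-stage DDM. Project D₁…D_5; terminal Gordon value at t=5 with g = 0.015; discount at r = 0.1604.
D_1 = 0.8769
D_2 = 1.1145
D_3 = 1.4164
D_4 = 1.5594
D_5 = 1.7170
TV_5 = 1.7427/(0.1604−0.015) = 11.9856
P₀ = Σ Dₜ/(1+r)ᵗ + TV_5/(1+r)^5 = 9.8627

CHF 9.86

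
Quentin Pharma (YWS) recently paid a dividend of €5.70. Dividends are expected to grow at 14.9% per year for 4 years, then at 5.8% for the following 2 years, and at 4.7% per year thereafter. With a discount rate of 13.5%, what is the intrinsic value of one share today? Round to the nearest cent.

€96.18

Three-stage DDM. Project D₁…D_6; terminal Gordon value at t=6 with g = 0.047; discount at r = 0.135.
D_1 = 6.5493
D_2 = 7.5251
D_3 = 8.6464
D_4 = 9.9347
D_5 = 10.5109
D_6 = 11.1206
TV_6 = 11.6432/(0.135−0.047) = 132.3093
P₀ = Σ Dₜ/(1+r)ᵗ + TV_6/(1+r)^6 = 96.1832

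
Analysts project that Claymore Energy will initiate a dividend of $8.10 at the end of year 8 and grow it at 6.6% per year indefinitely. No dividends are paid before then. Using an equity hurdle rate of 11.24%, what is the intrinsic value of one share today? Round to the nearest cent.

$82.82

Deferred-dividend DDM. At t=7 the remaining stream is a growing perpetuity with first payment D_8 = 8.10.
V_7 = D_8/(r−g) = 8.10/(0.1124−0.066) = 174.5690
P₀ = V_7/(1+r)^7 = 174.5690/(1+0.1124)^7 = 82.8209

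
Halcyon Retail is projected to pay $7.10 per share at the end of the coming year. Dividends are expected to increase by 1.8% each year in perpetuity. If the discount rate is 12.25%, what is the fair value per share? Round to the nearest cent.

Gordon growth model: P₀ = D₁/(r − g), with D₁ = 7.10 given directly.
P₀ = 7.1000 / (0.1225 − 0.018) = 7.1000 / 0.1045 = 67.9426

$67.94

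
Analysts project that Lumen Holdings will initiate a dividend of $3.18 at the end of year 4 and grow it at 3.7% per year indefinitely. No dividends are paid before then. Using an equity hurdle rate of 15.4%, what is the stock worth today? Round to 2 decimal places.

$17.69

Deferred-dividend DDM. At t=3 the remaining stream is a growing perpetuity with first payment D_4 = 3.18.
V_3 = D_4/(r−g) = 3.18/(0.154−0.037) = 27.1795
P₀ = V_3/(1+r)^3 = 27.1795/(1+0.154)^3 = 17.6858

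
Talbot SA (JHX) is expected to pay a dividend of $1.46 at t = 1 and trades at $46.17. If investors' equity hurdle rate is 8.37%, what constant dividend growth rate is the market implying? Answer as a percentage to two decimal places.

5.21%

From P₀ = D₁/(r − g), the implied growth is g = r − D₁/P₀.
g = 0.0837 − 1.46/46.17 = 0.0837 − 0.03162 = 0.05208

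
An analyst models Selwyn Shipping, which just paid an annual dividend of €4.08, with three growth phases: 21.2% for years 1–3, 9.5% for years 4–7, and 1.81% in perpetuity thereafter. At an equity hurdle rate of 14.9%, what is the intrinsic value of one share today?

Three-stage DDM. Project D₁…D_7; terminal Gordon value at t=7 with g = 0.0181; discount at r = 0.149.
D_1 = 4.9450
D_2 = 5.9933
D_3 = 7.2639
D_4 = 7.9539
D_5 = 8.7096
D_6 = 9.5370
D_7 = 10.4430
TV_7 = 10.6320/(0.149−0.0181) = 81.2223
P₀ = Σ Dₜ/(1+r)ᵗ + TV_7/(1+r)^7 = 61.3601

€61.36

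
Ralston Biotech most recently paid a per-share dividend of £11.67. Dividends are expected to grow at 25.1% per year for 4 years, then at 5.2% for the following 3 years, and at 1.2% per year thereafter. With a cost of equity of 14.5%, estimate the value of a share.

Three-stage DDM. Project D₁…D_7; terminal Gordon value at t=7 with g = 0.012; discount at r = 0.145.
D_1 = 14.5992
D_2 = 18.2636
D_3 = 22.8477
D_4 = 28.5825
D_5 = 30.0688
D_6 = 31.6324
D_7 = 33.2772
TV_7 = 33.6766/(0.145−0.012) = 253.2073
P₀ = Σ Dₜ/(1+r)ᵗ + TV_7/(1+r)^7 = 198.8833

£198.88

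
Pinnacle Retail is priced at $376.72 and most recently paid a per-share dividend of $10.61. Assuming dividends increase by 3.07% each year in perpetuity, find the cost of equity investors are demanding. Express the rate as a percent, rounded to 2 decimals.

Rearranging the constant-growth DDM: r = D₁/P₀ + g.
D₁ = 10.61 × (1 + 0.0307) = 10.9357.
r = 10.9357 / 376.72 + 0.0307 = 0.02903 + 0.0307 = 0.05973

5.97%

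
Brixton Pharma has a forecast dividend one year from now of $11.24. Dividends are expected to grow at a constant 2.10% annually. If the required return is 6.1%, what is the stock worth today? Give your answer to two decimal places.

$281.00

Gordon growth model: P₀ = D₁/(r − g), with D₁ = 11.24 given directly.
P₀ = 11.2400 / (0.061 − 0.021) = 11.2400 / 0.04 = 281.0000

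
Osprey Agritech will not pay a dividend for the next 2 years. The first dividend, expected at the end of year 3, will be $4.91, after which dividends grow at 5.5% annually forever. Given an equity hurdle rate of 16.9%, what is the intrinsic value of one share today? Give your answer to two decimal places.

Deferred-dividend DDM. At t=2 the remaining stream is a growing perpetuity with first payment D_3 = 4.91.
V_2 = D_3/(r−g) = 4.91/(0.169−0.055) = 43.0702
P₀ = V_2/(1+r)^2 = 43.0702/(1+0.169)^2 = 31.5172

$31.52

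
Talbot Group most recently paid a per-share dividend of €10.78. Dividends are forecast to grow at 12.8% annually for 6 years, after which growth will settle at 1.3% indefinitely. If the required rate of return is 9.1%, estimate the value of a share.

Two-stage DDM. Project D₁…D_6 at 0.128, terminal growth 0.013, discount at r = 0.091.
D_1 = 12.1598
D_2 = 13.7163
D_3 = 15.4720
D_4 = 17.4524
D_5 = 19.6863
D_6 = 22.2062
Terminal value at t=6: TV = D_7/(r−g) = 22.4948/(0.091−0.013) = 288.3953
P₀ = 12.1598/(1+0.091)^1 + 13.7163/(1+0.091)^2 + 15.4720/(1+0.091)^3 + 17.4524/(1+0.091)^4 + 19.6863/(1+0.091)^5 + 22.2062/(1+0.091)^6 + 288.3953/(1+0.091)^6 = 243.8235

€243.82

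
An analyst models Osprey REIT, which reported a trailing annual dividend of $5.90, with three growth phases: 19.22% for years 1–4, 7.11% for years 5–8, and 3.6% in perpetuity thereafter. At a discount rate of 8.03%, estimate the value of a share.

Three-stage DDM. Project D₁…D_8; terminal Gordon value at t=8 with g = 0.036; discount at r = 0.0803.
D_1 = 7.0340
D_2 = 8.3859
D_3 = 9.9977
D_4 = 11.9192
D_5 = 12.7667
D_6 = 13.6744
D_7 = 14.6467
D_8 = 15.6880
TV_8 = 16.2528/(0.0803−0.036) = 366.8805
P₀ = Σ Dₜ/(1+r)ᵗ + TV_8/(1+r)^8 = 262.4181

$262.42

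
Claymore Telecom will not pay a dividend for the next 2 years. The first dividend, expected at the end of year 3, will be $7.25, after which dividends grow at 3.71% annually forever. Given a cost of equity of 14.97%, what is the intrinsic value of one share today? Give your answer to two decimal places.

Deferred-dividend DDM. At t=2 the remaining stream is a growing perpetuity with first payment D_3 = 7.25.
V_2 = D_3/(r−g) = 7.25/(0.1497−0.0371) = 64.3872
P₀ = V_2/(1+r)^2 = 64.3872/(1+0.1497)^2 = 48.7114

$48.71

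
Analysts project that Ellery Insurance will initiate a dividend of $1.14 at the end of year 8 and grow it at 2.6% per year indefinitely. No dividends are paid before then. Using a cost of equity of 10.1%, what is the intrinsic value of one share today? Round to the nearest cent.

$7.75

Deferred-dividend DDM. At t=7 the remaining stream is a growing perpetuity with first payment D_8 = 1.14.
V_7 = D_8/(r−g) = 1.14/(0.101−0.026) = 15.2000
P₀ = V_7/(1+r)^7 = 15.2000/(1+0.101)^7 = 7.7505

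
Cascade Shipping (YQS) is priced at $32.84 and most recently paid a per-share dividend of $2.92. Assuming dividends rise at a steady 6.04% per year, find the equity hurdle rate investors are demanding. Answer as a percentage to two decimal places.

15.47%

Rearranging the constant-growth DDM: r = D₁/P₀ + g.
D₁ = 2.92 × (1 + 0.0604) = 3.0964.
r = 3.0964 / 32.84 + 0.0604 = 0.09429 + 0.0604 = 0.15469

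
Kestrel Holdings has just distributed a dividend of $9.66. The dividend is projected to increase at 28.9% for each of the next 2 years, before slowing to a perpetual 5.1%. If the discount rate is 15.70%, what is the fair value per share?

Two-stage DDM. Project D₁…D_2 at 0.289, terminal growth 0.051, discount at r = 0.157.
D_1 = 12.4517
D_2 = 16.0503
Terminal value at t=2: TV = D_3/(r−g) = 16.8689/(0.157−0.051) = 159.1402
P₀ = 12.4517/(1+0.157)^1 + 16.0503/(1+0.157)^2 + 159.1402/(1+0.157)^2 = 141.6332

$141.63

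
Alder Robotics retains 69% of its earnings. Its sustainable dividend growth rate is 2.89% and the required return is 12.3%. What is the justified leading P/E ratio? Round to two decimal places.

3.29

Payout ratio b = 1 − 0.69 = 0.31.
Justified leading P/E = b/(r−g) = 0.31/(0.123−0.0289) = 3.2944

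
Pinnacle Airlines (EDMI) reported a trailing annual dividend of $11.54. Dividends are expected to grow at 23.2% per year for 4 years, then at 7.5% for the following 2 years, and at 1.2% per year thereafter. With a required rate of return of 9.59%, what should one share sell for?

Three-stage DDM. Project D₁…D_6; terminal Gordon value at t=6 with g = 0.012; discount at r = 0.0959.
D_1 = 14.2173
D_2 = 17.5157
D_3 = 21.5793
D_4 = 26.5857
D_5 = 28.5797
D_6 = 30.7231
TV_6 = 31.0918/(0.0959−0.012) = 370.5818
P₀ = Σ Dₜ/(1+r)ᵗ + TV_6/(1+r)^6 = 312.1237

$312.12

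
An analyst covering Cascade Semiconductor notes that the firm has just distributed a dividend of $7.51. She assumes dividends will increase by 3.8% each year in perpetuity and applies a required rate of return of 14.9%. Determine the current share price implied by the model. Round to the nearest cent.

$70.23

Gordon growth model: P₀ = D₁/(r − g). D₁ = 7.51 × (1 + 0.038) = 7.7954.
P₀ = 7.7954 / (0.149 − 0.038) = 7.7954 / 0.111 = 70.2286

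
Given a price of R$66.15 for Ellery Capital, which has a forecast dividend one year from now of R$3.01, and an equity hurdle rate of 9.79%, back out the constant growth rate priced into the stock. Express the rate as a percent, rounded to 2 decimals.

From P₀ = D₁/(r − g), the implied growth is g = r − D₁/P₀.
g = 0.0979 − 3.01/66.15 = 0.0979 − 0.04550 = 0.05240

5.24%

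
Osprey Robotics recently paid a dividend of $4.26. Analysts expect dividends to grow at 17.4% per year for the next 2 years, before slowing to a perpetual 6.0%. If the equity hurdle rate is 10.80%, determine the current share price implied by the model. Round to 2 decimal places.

$114.91

Two-stage DDM. Project D₁…D_2 at 0.174, terminal growth 0.06, discount at r = 0.108.
D_1 = 5.0012
D_2 = 5.8715
Terminal value at t=2: TV = D_3/(r−g) = 6.2237/(0.108−0.06) = 129.6613
P₀ = 5.0012/(1+0.108)^1 + 5.8715/(1+0.108)^2 + 129.6613/(1+0.108)^2 = 114.9127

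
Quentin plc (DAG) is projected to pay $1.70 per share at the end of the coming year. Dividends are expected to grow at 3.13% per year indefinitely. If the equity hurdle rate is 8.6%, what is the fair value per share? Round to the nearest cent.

$31.08

Gordon growth model: P₀ = D₁/(r − g), with D₁ = 1.70 given directly.
P₀ = 1.7000 / (0.086 − 0.0313) = 1.7000 / 0.0547 = 31.0786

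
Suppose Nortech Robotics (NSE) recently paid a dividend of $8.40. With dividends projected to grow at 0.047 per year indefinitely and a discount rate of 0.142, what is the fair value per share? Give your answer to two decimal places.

Gordon growth model: P₀ = D₁/(r − g). D₁ = 8.40 × (1 + 0.047) = 8.7948.
P₀ = 8.7948 / (0.142 − 0.047) = 8.7948 / 0.095 = 92.5768

$92.58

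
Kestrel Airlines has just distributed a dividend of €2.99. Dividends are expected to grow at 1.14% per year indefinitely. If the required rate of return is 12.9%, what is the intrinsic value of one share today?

Gordon growth model: P₀ = D₁/(r − g). D₁ = 2.99 × (1 + 0.0114) = 3.0241.
P₀ = 3.0241 / (0.129 − 0.0114) = 3.0241 / 0.1176 = 25.7150

€25.72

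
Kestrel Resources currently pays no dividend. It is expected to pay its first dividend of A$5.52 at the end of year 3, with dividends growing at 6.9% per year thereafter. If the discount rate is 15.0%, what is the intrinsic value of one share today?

A$51.53

Deferred-dividend DDM. At t=2 the remaining stream is a growing perpetuity with first payment D_3 = 5.52.
V_2 = D_3/(r−g) = 5.52/(0.15−0.069) = 68.1481
P₀ = V_2/(1+r)^2 = 68.1481/(1+0.15)^2 = 51.5298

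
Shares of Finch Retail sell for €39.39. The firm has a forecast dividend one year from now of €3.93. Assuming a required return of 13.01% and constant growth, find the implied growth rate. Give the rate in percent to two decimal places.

From P₀ = D₁/(r − g), the implied growth is g = r − D₁/P₀.
g = 0.1301 − 3.93/39.39 = 0.1301 − 0.09977 = 0.03033

3.03%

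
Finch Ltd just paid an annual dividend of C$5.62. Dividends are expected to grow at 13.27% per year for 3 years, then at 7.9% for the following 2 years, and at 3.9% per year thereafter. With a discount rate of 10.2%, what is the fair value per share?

C$126.14

Three-stage DDM. Project D₁…D_5; terminal Gordon value at t=5 with g = 0.039; discount at r = 0.102.
D_1 = 6.3658
D_2 = 7.2105
D_3 = 8.1673
D_4 = 8.8126
D_5 = 9.5088
TV_5 = 9.8796/(0.102−0.039) = 156.8191
P₀ = Σ Dₜ/(1+r)ᵗ + TV_5/(1+r)^5 = 126.1352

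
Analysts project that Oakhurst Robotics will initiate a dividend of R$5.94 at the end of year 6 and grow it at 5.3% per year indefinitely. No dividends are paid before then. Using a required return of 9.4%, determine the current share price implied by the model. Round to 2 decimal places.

R$92.45

Deferred-dividend DDM. At t=5 the remaining stream is a growing perpetuity with first payment D_6 = 5.94.
V_5 = D_6/(r−g) = 5.94/(0.094−0.053) = 144.8780
P₀ = V_5/(1+r)^5 = 144.8780/(1+0.094)^5 = 92.4519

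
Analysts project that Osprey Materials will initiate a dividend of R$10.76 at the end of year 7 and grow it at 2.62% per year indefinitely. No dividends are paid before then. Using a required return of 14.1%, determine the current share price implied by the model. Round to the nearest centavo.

R$42.48

Deferred-dividend DDM. At t=6 the remaining stream is a growing perpetuity with first payment D_7 = 10.76.
V_6 = D_7/(r−g) = 10.76/(0.141−0.0262) = 93.7282
P₀ = V_6/(1+r)^6 = 93.7282/(1+0.141)^6 = 42.4773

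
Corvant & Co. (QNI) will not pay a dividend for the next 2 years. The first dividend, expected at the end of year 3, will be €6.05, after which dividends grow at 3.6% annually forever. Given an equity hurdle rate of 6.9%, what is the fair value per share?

Deferred-dividend DDM. At t=2 the remaining stream is a growing perpetuity with first payment D_3 = 6.05.
V_2 = D_3/(r−g) = 6.05/(0.069−0.036) = 183.3333
P₀ = V_2/(1+r)^2 = 183.3333/(1+0.069)^2 = 160.4302

€160.43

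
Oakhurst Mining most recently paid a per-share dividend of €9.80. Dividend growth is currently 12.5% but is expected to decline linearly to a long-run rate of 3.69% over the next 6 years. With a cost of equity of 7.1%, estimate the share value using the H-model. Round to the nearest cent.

H-model: P₀ = D₀[(1+g_L) + H(g_S−g_L)]/(r−g_L), with H = 6/2 = 3.
P₀ = 9.80 × [(1+0.0369) + 3×(0.125−0.0369)] / (0.071−0.0369)
   = 9.80 × 1.3012 / 0.0341 = 373.9519

€373.95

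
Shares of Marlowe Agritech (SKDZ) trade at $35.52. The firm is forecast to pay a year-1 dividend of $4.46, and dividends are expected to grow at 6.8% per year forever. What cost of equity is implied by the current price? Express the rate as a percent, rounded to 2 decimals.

19.36%

Rearranging the constant-growth DDM: r = D₁/P₀ + g.
r = 4.4600 / 35.52 + 0.068 = 0.12556 + 0.068 = 0.19356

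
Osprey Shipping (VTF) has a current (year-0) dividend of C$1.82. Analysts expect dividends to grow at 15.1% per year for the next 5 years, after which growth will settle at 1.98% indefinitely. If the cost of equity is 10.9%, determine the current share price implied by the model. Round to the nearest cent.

Two-stage DDM. Project D₁…D_5 at 0.151, terminal growth 0.0198, discount at r = 0.109.
D_1 = 2.0948
D_2 = 2.4111
D_3 = 2.7752
D_4 = 3.1943
D_5 = 3.6766
Terminal value at t=5: TV = D_6/(r−g) = 3.7494/(0.109−0.0198) = 42.0338
P₀ = 2.0948/(1+0.109)^1 + 2.4111/(1+0.109)^2 + 2.7752/(1+0.109)^3 + 3.1943/(1+0.109)^4 + 3.6766/(1+0.109)^5 + 42.0338/(1+0.109)^5 = 35.2453

C$35.25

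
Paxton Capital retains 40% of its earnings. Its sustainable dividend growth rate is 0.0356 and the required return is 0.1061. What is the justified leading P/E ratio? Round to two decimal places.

Payout ratio b = 1 − 0.40 = 0.60.
Justified leading P/E = b/(r−g) = 0.60/(0.1061−0.0356) = 8.5106

8.51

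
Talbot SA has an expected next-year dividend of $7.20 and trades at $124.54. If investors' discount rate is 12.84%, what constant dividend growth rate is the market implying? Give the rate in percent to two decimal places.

From P₀ = D₁/(r − g), the implied growth is g = r − D₁/P₀.
g = 0.1284 − 7.20/124.54 = 0.1284 − 0.05781 = 0.07059

7.06%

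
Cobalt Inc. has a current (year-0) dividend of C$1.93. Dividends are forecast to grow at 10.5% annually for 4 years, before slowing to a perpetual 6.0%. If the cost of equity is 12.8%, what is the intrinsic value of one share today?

C$35.04

Two-stage DDM. Project D₁…D_4 at 0.105, terminal growth 0.06, discount at r = 0.128.
D_1 = 2.1326
D_2 = 2.3566
D_3 = 2.6040
D_4 = 2.8774
Terminal value at t=4: TV = D_5/(r−g) = 3.0501/(0.128−0.06) = 44.8542
P₀ = 2.1326/(1+0.128)^1 + 2.3566/(1+0.128)^2 + 2.6040/(1+0.128)^3 + 2.8774/(1+0.128)^4 + 44.8542/(1+0.128)^4 = 35.0400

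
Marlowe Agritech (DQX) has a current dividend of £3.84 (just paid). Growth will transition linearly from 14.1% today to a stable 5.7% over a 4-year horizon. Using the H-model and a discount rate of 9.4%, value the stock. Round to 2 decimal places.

H-model: P₀ = D₀[(1+g_L) + H(g_S−g_L)]/(r−g_L), with H = 4/2 = 2.
P₀ = 3.84 × [(1+0.057) + 2×(0.141−0.057)] / (0.094−0.057)
   = 3.84 × 1.2250 / 0.037 = 127.1351

£127.14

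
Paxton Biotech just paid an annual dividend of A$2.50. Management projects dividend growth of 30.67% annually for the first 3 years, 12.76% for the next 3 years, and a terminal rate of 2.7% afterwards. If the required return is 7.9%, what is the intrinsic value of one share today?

A$125.78

Three-stage DDM. Project D₁…D_6; terminal Gordon value at t=6 with g = 0.027; discount at r = 0.079.
D_1 = 3.2668
D_2 = 4.2687
D_3 = 5.5779
D_4 = 6.2896
D_5 = 7.0921
D_6 = 7.9971
TV_6 = 8.2130/(0.079−0.027) = 157.9429
P₀ = Σ Dₜ/(1+r)ᵗ + TV_6/(1+r)^6 = 125.7768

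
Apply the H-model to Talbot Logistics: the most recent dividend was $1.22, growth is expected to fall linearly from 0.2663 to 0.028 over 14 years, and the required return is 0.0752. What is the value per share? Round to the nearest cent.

H-model: P₀ = D₀[(1+g_L) + H(g_S−g_L)]/(r−g_L), with H = 14/2 = 7.
P₀ = 1.22 × [(1+0.028) + 7×(0.2663−0.028)] / (0.0752−0.028)
   = 1.22 × 2.6961 / 0.0472 = 69.6873

$69.69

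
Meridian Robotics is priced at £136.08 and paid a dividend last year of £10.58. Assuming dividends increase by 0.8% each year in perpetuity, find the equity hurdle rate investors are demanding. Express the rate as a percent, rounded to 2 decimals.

Rearranging the constant-growth DDM: r = D₁/P₀ + g.
D₁ = 10.58 × (1 + 0.008) = 10.6646.
r = 10.6646 / 136.08 + 0.008 = 0.07837 + 0.008 = 0.08637

8.64%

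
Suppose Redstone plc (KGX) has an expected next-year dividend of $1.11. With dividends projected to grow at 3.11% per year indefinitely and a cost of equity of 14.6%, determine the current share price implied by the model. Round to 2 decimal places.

$9.66

Gordon growth model: P₀ = D₁/(r − g), with D₁ = 1.11 given directly.
P₀ = 1.1100 / (0.146 − 0.0311) = 1.1100 / 0.1149 = 9.6606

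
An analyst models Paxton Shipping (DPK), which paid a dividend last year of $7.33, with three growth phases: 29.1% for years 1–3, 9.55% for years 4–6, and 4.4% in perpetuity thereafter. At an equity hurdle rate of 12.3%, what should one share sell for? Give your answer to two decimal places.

$197.67

Three-stage DDM. Project D₁…D_6; terminal Gordon value at t=6 with g = 0.044; discount at r = 0.123.
D_1 = 9.4630
D_2 = 12.2168
D_3 = 15.7719
D_4 = 17.2781
D_5 = 18.9281
D_6 = 20.7358
TV_6 = 21.6481/(0.123−0.044) = 274.0269
P₀ = Σ Dₜ/(1+r)ᵗ + TV_6/(1+r)^6 = 197.6696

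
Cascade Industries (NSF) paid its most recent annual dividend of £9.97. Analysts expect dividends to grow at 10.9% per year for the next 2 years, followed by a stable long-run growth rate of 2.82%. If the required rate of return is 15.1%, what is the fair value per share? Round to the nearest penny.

£96.36

Two-stage DDM. Project D₁…D_2 at 0.109, terminal growth 0.0282, discount at r = 0.151.
D_1 = 11.0567
D_2 = 12.2619
Terminal value at t=2: TV = D_3/(r−g) = 12.6077/(0.151−0.0282) = 102.6686
P₀ = 11.0567/(1+0.151)^1 + 12.2619/(1+0.151)^2 + 102.6686/(1+0.151)^2 = 96.3592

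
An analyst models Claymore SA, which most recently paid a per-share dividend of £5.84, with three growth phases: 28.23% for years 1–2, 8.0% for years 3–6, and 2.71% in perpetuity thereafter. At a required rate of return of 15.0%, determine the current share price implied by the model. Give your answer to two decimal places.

£85.86

Three-stage DDM. Project D₁…D_6; terminal Gordon value at t=6 with g = 0.0271; discount at r = 0.15.
D_1 = 7.4886
D_2 = 9.6027
D_3 = 10.3709
D_4 = 11.2006
D_5 = 12.0966
D_6 = 13.0643
TV_6 = 13.4184/(0.15−0.0271) = 109.1812
P₀ = Σ Dₜ/(1+r)ᵗ + TV_6/(1+r)^6 = 85.8601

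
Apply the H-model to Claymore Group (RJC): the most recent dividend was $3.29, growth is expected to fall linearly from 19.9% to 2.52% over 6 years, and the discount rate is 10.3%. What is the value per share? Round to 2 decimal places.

H-model: P₀ = D₀[(1+g_L) + H(g_S−g_L)]/(r−g_L), with H = 6/2 = 3.
P₀ = 3.29 × [(1+0.0252) + 3×(0.199−0.0252)] / (0.103−0.0252)
   = 3.29 × 1.5466 / 0.0778 = 65.4025

$65.40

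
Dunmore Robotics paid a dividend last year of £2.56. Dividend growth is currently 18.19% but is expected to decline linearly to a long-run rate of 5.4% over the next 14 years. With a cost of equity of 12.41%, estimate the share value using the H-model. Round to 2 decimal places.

H-model: P₀ = D₀[(1+g_L) + H(g_S−g_L)]/(r−g_L), with H = 14/2 = 7.
P₀ = 2.56 × [(1+0.054) + 7×(0.1819−0.054)] / (0.1241−0.054)
   = 2.56 × 1.9493 / 0.0701 = 71.1870

£71.19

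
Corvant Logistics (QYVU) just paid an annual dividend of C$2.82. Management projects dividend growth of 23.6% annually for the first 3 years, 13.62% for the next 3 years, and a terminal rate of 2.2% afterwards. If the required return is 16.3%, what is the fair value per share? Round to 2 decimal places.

C$42.14

Three-stage DDM. Project D₁…D_6; terminal Gordon value at t=6 with g = 0.022; discount at r = 0.163.
D_1 = 3.4855
D_2 = 4.3081
D_3 = 5.3248
D_4 = 6.0501
D_5 = 6.8741
D_6 = 7.8103
TV_6 = 7.9821/(0.163−0.022) = 56.6110
P₀ = Σ Dₜ/(1+r)ᵗ + TV_6/(1+r)^6 = 42.1397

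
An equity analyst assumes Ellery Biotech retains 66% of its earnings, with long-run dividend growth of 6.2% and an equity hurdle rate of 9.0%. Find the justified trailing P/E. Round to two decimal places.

Payout ratio b = 1 − 0.66 = 0.34.
Justified trailing P/E = b(1+g)/(r−g) = 0.34×(1+0.062)/(0.09−0.062) = 12.8957

12.90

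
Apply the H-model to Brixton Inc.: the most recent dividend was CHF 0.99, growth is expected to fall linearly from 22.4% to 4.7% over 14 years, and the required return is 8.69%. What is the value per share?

H-model: P₀ = D₀[(1+g_L) + H(g_S−g_L)]/(r−g_L), with H = 14/2 = 7.
P₀ = 0.99 × [(1+0.047) + 7×(0.224−0.047)] / (0.0869−0.047)
   = 0.99 × 2.2860 / 0.0399 = 56.7203

CHF 56.72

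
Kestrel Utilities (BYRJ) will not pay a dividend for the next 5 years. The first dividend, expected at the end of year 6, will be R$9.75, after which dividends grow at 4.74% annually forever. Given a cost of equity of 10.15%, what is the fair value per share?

R$111.14

Deferred-dividend DDM. At t=5 the remaining stream is a growing perpetuity with first payment D_6 = 9.75.
V_5 = D_6/(r−g) = 9.75/(0.1015−0.0474) = 180.2218
P₀ = V_5/(1+r)^5 = 180.2218/(1+0.1015)^5 = 111.1437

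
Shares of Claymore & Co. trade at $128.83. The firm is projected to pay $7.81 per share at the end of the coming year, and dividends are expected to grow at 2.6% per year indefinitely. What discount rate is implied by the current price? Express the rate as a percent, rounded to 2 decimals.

Rearranging the constant-growth DDM: r = D₁/P₀ + g.
r = 7.8100 / 128.83 + 0.026 = 0.06062 + 0.026 = 0.08662

8.66%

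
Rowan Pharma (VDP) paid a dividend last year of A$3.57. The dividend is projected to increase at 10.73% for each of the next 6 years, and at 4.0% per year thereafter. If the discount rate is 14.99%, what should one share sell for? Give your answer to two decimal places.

Two-stage DDM. Project D₁…D_6 at 0.1073, terminal growth 0.04, discount at r = 0.1499.
D_1 = 3.9531
D_2 = 4.3772
D_3 = 4.8469
D_4 = 5.3670
D_5 = 5.9428
D_6 = 6.5805
Terminal value at t=6: TV = D_7/(r−g) = 6.8437/(0.1499−0.04) = 62.2724
P₀ = 3.9531/(1+0.1499)^1 + 4.3772/(1+0.1499)^2 + 4.8469/(1+0.1499)^3 + 5.3670/(1+0.1499)^4 + 5.9428/(1+0.1499)^5 + 6.5805/(1+0.1499)^6 + 62.2724/(1+0.1499)^6 = 45.7440

A$45.74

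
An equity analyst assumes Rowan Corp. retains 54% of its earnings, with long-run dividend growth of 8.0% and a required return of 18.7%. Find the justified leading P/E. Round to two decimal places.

Payout ratio b = 1 − 0.54 = 0.46.
Justified leading P/E = b/(r−g) = 0.46/(0.187−0.08) = 4.2991

4.30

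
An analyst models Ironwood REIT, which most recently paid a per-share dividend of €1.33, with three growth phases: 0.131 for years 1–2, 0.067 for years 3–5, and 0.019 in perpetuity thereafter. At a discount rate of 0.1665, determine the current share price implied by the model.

€12.30

Three-stage DDM. Project D₁…D_5; terminal Gordon value at t=5 with g = 0.019; discount at r = 0.1665.
D_1 = 1.5042
D_2 = 1.7013
D_3 = 1.8153
D_4 = 1.9369
D_5 = 2.0667
TV_5 = 2.1059/(0.1665−0.019) = 14.2775
P₀ = Σ Dₜ/(1+r)ᵗ + TV_5/(1+r)^5 = 12.2968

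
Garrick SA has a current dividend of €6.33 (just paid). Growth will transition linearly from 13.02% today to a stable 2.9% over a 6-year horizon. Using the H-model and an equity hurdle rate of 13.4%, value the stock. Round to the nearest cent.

€80.34

H-model: P₀ = D₀[(1+g_L) + H(g_S−g_L)]/(r−g_L), with H = 6/2 = 3.
P₀ = 6.33 × [(1+0.029) + 3×(0.1302−0.029)] / (0.134−0.029)
   = 6.33 × 1.3326 / 0.105 = 80.3367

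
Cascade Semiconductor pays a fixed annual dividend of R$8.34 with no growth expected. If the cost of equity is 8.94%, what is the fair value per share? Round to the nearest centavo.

Zero-growth DDM (perpetuity): P₀ = D/r = 8.34 / 0.0894 = 93.2886

R$93.29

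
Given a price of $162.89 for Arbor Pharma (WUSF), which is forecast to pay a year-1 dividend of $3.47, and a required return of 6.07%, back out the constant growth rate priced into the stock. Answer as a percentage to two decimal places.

3.94%

From P₀ = D₁/(r − g), the implied growth is g = r − D₁/P₀.
g = 0.0607 − 3.47/162.89 = 0.0607 − 0.02130 = 0.03940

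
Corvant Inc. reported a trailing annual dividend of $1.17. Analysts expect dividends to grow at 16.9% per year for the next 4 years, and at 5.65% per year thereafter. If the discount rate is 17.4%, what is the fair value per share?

$14.97

Two-stage DDM. Project D₁…D_4 at 0.169, terminal growth 0.0565, discount at r = 0.174.
D_1 = 1.3677
D_2 = 1.5989
D_3 = 1.8691
D_4 = 2.1850
Terminal value at t=4: TV = D_5/(r−g) = 2.3084/(0.174−0.0565) = 19.6461
P₀ = 1.3677/(1+0.174)^1 + 1.5989/(1+0.174)^2 + 1.8691/(1+0.174)^3 + 2.1850/(1+0.174)^4 + 19.6461/(1+0.174)^4 = 14.9723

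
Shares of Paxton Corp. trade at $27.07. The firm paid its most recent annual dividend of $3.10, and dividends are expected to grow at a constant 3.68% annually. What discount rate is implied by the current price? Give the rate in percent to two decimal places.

Rearranging the constant-growth DDM: r = D₁/P₀ + g.
D₁ = 3.10 × (1 + 0.0368) = 3.2141.
r = 3.2141 / 27.07 + 0.0368 = 0.11873 + 0.0368 = 0.15553

15.55%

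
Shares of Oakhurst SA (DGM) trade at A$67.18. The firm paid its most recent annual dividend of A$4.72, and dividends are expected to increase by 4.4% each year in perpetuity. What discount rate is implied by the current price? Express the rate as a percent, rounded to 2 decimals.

11.74%

Rearranging the constant-growth DDM: r = D₁/P₀ + g.
D₁ = 4.72 × (1 + 0.044) = 4.9277.
r = 4.9277 / 67.18 + 0.044 = 0.07335 + 0.044 = 0.11735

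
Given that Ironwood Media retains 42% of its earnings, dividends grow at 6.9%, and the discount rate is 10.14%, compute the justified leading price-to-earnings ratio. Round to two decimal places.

17.90

Payout ratio b = 1 − 0.42 = 0.58.
Justified leading P/E = b/(r−g) = 0.58/(0.1014−0.069) = 17.9012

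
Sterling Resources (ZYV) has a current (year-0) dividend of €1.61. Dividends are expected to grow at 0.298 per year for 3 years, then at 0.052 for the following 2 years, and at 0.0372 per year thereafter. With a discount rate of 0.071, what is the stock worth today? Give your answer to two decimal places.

€97.62

Three-stage DDM. Project D₁…D_5; terminal Gordon value at t=5 with g = 0.0372; discount at r = 0.071.
D_1 = 2.0898
D_2 = 2.7125
D_3 = 3.5209
D_4 = 3.7040
D_5 = 3.8966
TV_5 = 4.0415/(0.071−0.0372) = 119.5714
P₀ = Σ Dₜ/(1+r)ᵗ + TV_5/(1+r)^5 = 97.6180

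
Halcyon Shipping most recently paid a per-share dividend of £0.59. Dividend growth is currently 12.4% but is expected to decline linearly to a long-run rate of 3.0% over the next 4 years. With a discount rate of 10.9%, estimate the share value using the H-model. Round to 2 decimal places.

£9.10

H-model: P₀ = D₀[(1+g_L) + H(g_S−g_L)]/(r−g_L), with H = 4/2 = 2.
P₀ = 0.59 × [(1+0.03) + 2×(0.124−0.03)] / (0.109−0.03)
   = 0.59 × 1.2180 / 0.079 = 9.0965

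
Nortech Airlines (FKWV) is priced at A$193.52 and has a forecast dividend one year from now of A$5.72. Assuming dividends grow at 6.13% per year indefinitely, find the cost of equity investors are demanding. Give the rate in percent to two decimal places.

9.09%

Rearranging the constant-growth DDM: r = D₁/P₀ + g.
r = 5.7200 / 193.52 + 0.0613 = 0.02956 + 0.0613 = 0.09086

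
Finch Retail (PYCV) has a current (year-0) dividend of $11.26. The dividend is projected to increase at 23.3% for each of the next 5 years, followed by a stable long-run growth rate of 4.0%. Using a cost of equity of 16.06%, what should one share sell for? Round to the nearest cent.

$199.16

Two-stage DDM. Project D₁…D_5 at 0.233, terminal growth 0.04, discount at r = 0.1606.
D_1 = 13.8836
D_2 = 17.1185
D_3 = 21.1071
D_4 = 26.0250
D_5 = 32.0888
Terminal value at t=5: TV = D_6/(r−g) = 33.3724/(0.1606−0.04) = 276.7195
P₀ = 13.8836/(1+0.1606)^1 + 17.1185/(1+0.1606)^2 + 21.1071/(1+0.1606)^3 + 26.0250/(1+0.1606)^4 + 32.0888/(1+0.1606)^5 + 276.7195/(1+0.1606)^5 = 199.1642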